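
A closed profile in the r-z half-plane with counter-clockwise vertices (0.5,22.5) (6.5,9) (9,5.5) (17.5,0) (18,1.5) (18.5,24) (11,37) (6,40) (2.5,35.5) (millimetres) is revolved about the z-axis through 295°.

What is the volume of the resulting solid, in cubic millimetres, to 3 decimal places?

Profile (r,z), 9 vertices: (0.5,22.5) (6.5,9) (9,5.5) (17.5,0) (18,1.5) (18.5,24) (11,37) (6,40) (2.5,35.5)
edge 0: (0.5,22.5)→(6.5,9)  cross = 0.5·9 − 6.5·22.5 = -141.7500; (r_i+r_j)·cross = 7·-141.7500 = -992.2500
edge 1: (6.5,9)→(9,5.5)  cross = 6.5·5.5 − 9·9 = -45.2500; (r_i+r_j)·cross = 15.5·-45.2500 = -701.3750
edge 2: (9,5.5)→(17.5,0)  cross = 9·0 − 17.5·5.5 = -96.2500; (r_i+r_j)·cross = 26.5·-96.2500 = -2550.6250
edge 3: (17.5,0)→(18,1.5)  cross = 17.5·1.5 − 18·0 = 26.2500; (r_i+r_j)·cross = 35.5·26.2500 = 931.8750
edge 4: (18,1.5)→(18.5,24)  cross = 18·24 − 18.5·1.5 = 404.2500; (r_i+r_j)·cross = 36.5·404.2500 = 14755.1250
edge 5: (18.5,24)→(11,37)  cross = 18.5·37 − 11·24 = 420.5000; (r_i+r_j)·cross = 29.5·420.5000 = 12404.7500
edge 6: (11,37)→(6,40)  cross = 11·40 − 6·37 = 218.0000; (r_i+r_j)·cross = 17·218.0000 = 3706.0000
edge 7: (6,40)→(2.5,35.5)  cross = 6·35.5 − 2.5·40 = 113.0000; (r_i+r_j)·cross = 8.5·113.0000 = 960.5000
edge 8: (2.5,35.5)→(0.5,22.5)  cross = 2.5·22.5 − 0.5·35.5 = 38.5000; (r_i+r_j)·cross = 3·38.5000 = 115.5000
Σcross = 937.2500 → A = |Σcross|/2 = 468.6250 mm²
Σ(r_i+r_j)·cross = 28629.5000 → first moment M = |Σ|/6 = 4771.5833
R_c = M/A = 4771.5833/468.6250 = 10.1821 mm
θ = 295° = 5.148721 rad
V = θ·R_c·A = 5.148721·10.1821·468.6250 = 24567.553 mm³

Volume = 24567.553 mm³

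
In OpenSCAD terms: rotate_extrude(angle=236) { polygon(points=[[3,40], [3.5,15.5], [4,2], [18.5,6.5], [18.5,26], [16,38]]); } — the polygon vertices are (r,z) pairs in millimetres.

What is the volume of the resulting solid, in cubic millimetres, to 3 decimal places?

Profile (r,z), 6 vertices: (3,40) (3.5,15.5) (4,2) (18.5,6.5) (18.5,26) (16,38)
edge 0: (3,40)→(3.5,15.5)  cross = 3·15.5 − 3.5·40 = -93.5000; (r_i+r_j)·cross = 6.5·-93.5000 = -607.7500
edge 1: (3.5,15.5)→(4,2)  cross = 3.5·2 − 4·15.5 = -55.0000; (r_i+r_j)·cross = 7.5·-55.0000 = -412.5000
edge 2: (4,2)→(18.5,6.5)  cross = 4·6.5 − 18.5·2 = -11.0000; (r_i+r_j)·cross = 22.5·-11.0000 = -247.5000
edge 3: (18.5,6.5)→(18.5,26)  cross = 18.5·26 − 18.5·6.5 = 360.7500; (r_i+r_j)·cross = 37·360.7500 = 13347.7500
edge 4: (18.5,26)→(16,38)  cross = 18.5·38 − 16·26 = 287.0000; (r_i+r_j)·cross = 34.5·287.0000 = 9901.5000
edge 5: (16,38)→(3,40)  cross = 16·40 − 3·38 = 526.0000; (r_i+r_j)·cross = 19·526.0000 = 9994.0000
Σcross = 1014.2500 → A = |Σcross|/2 = 507.1250 mm²
Σ(r_i+r_j)·cross = 31975.5000 → first moment M = |Σ|/6 = 5329.2500
R_c = M/A = 5329.2500/507.1250 = 10.5088 mm
θ = 236° = 4.118977 rad
V = θ·R_c·A = 4.118977·10.5088·507.1250 = 21951.058 mm³

Volume = 21951.058 mm³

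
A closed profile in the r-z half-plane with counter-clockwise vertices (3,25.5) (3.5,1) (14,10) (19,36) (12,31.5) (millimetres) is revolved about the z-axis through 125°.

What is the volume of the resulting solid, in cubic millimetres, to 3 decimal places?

Profile (r,z), 5 vertices: (3,25.5) (3.5,1) (14,10) (19,36) (12,31.5)
edge 0: (3,25.5)→(3.5,1)  cross = 3·1 − 3.5·25.5 = -86.2500; (r_i+r_j)·cross = 6.5·-86.2500 = -560.6250
edge 1: (3.5,1)→(14,10)  cross = 3.5·10 − 14·1 = 21.0000; (r_i+r_j)·cross = 17.5·21.0000 = 367.5000
edge 2: (14,10)→(19,36)  cross = 14·36 − 19·10 = 314.0000; (r_i+r_j)·cross = 33·314.0000 = 10362.0000
edge 3: (19,36)→(12,31.5)  cross = 19·31.5 − 12·36 = 166.5000; (r_i+r_j)·cross = 31·166.5000 = 5161.5000
edge 4: (12,31.5)→(3,25.5)  cross = 12·25.5 − 3·31.5 = 211.5000; (r_i+r_j)·cross = 15·211.5000 = 3172.5000
Σcross = 626.7500 → A = |Σcross|/2 = 313.3750 mm²
Σ(r_i+r_j)·cross = 18502.8750 → first moment M = |Σ|/6 = 3083.8125
R_c = M/A = 3083.8125/313.3750 = 9.8406 mm
θ = 125° = 2.181662 rad
V = θ·R_c·A = 2.181662·9.8406·313.3750 = 6727.835 mm³

Volume = 6727.835 mm³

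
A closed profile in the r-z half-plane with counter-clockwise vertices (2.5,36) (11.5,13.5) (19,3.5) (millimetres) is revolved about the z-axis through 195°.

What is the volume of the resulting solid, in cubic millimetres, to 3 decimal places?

Profile (r,z), 3 vertices: (2.5,36) (11.5,13.5) (19,3.5)
edge 0: (2.5,36)→(11.5,13.5)  cross = 2.5·13.5 − 11.5·36 = -380.2500; (r_i+r_j)·cross = 14·-380.2500 = -5323.5000
edge 1: (11.5,13.5)→(19,3.5)  cross = 11.5·3.5 − 19·13.5 = -216.2500; (r_i+r_j)·cross = 30.5·-216.2500 = -6595.6250
edge 2: (19,3.5)→(2.5,36)  cross = 19·36 − 2.5·3.5 = 675.2500; (r_i+r_j)·cross = 21.5·675.2500 = 14517.8750
Σcross = 78.7500 → A = |Σcross|/2 = 39.3750 mm²
Σ(r_i+r_j)·cross = 2598.7500 → first moment M = |Σ|/6 = 433.1250
R_c = M/A = 433.1250/39.3750 = 11.0000 mm
θ = 195° = 3.403392 rad
V = θ·R_c·A = 3.403392·11.0000·39.3750 = 1474.094 mm³

Volume = 1474.094 mm³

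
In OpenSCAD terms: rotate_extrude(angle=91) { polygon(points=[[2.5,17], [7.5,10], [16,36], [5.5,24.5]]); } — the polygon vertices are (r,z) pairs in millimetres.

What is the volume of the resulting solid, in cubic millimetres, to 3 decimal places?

Volume = 1585.338 mm³

Profile (r,z), 4 vertices: (2.5,17) (7.5,10) (16,36) (5.5,24.5)
edge 0: (2.5,17)→(7.5,10)  cross = 2.5·10 − 7.5·17 = -102.5000; (r_i+r_j)·cross = 10·-102.5000 = -1025.0000
edge 1: (7.5,10)→(16,36)  cross = 7.5·36 − 16·10 = 110.0000; (r_i+r_j)·cross = 23.5·110.0000 = 2585.0000
edge 2: (16,36)→(5.5,24.5)  cross = 16·24.5 − 5.5·36 = 194.0000; (r_i+r_j)·cross = 21.5·194.0000 = 4171.0000
edge 3: (5.5,24.5)→(2.5,17)  cross = 5.5·17 − 2.5·24.5 = 32.2500; (r_i+r_j)·cross = 8·32.2500 = 258.0000
Σcross = 233.7500 → A = |Σcross|/2 = 116.8750 mm²
Σ(r_i+r_j)·cross = 5989.0000 → first moment M = |Σ|/6 = 998.1667
R_c = M/A = 998.1667/116.8750 = 8.5405 mm
θ = 91° = 1.588250 rad
V = θ·R_c·A = 1.588250·8.5405·116.8750 = 1585.338 mm³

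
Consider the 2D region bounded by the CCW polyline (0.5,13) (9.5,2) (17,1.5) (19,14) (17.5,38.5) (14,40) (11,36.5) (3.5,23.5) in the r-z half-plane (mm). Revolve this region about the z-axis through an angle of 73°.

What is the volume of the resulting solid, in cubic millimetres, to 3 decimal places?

Profile (r,z), 8 vertices: (0.5,13) (9.5,2) (17,1.5) (19,14) (17.5,38.5) (14,40) (11,36.5) (3.5,23.5)
edge 0: (0.5,13)→(9.5,2)  cross = 0.5·2 − 9.5·13 = -122.5000; (r_i+r_j)·cross = 10·-122.5000 = -1225.0000
edge 1: (9.5,2)→(17,1.5)  cross = 9.5·1.5 − 17·2 = -19.7500; (r_i+r_j)·cross = 26.5·-19.7500 = -523.3750
edge 2: (17,1.5)→(19,14)  cross = 17·14 − 19·1.5 = 209.5000; (r_i+r_j)·cross = 36·209.5000 = 7542.0000
edge 3: (19,14)→(17.5,38.5)  cross = 19·38.5 − 17.5·14 = 486.5000; (r_i+r_j)·cross = 36.5·486.5000 = 17757.2500
edge 4: (17.5,38.5)→(14,40)  cross = 17.5·40 − 14·38.5 = 161.0000; (r_i+r_j)·cross = 31.5·161.0000 = 5071.5000
edge 5: (14,40)→(11,36.5)  cross = 14·36.5 − 11·40 = 71.0000; (r_i+r_j)·cross = 25·71.0000 = 1775.0000
edge 6: (11,36.5)→(3.5,23.5)  cross = 11·23.5 − 3.5·36.5 = 130.7500; (r_i+r_j)·cross = 14.5·130.7500 = 1895.8750
edge 7: (3.5,23.5)→(0.5,13)  cross = 3.5·13 − 0.5·23.5 = 33.7500; (r_i+r_j)·cross = 4·33.7500 = 135.0000
Σcross = 950.2500 → A = |Σcross|/2 = 475.1250 mm²
Σ(r_i+r_j)·cross = 32428.2500 → first moment M = |Σ|/6 = 5404.7083
R_c = M/A = 5404.7083/475.1250 = 11.3753 mm
θ = 73° = 1.274090 rad
V = θ·R_c·A = 1.274090·11.3753·475.1250 = 6886.087 mm³

Volume = 6886.087 mm³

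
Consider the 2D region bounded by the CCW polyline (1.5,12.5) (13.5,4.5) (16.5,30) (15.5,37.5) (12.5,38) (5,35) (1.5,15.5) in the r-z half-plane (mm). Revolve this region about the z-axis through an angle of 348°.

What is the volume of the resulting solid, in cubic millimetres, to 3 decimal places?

Profile (r,z), 7 vertices: (1.5,12.5) (13.5,4.5) (16.5,30) (15.5,37.5) (12.5,38) (5,35) (1.5,15.5)
edge 0: (1.5,12.5)→(13.5,4.5)  cross = 1.5·4.5 − 13.5·12.5 = -162.0000; (r_i+r_j)·cross = 15·-162.0000 = -2430.0000
edge 1: (13.5,4.5)→(16.5,30)  cross = 13.5·30 − 16.5·4.5 = 330.7500; (r_i+r_j)·cross = 30·330.7500 = 9922.5000
edge 2: (16.5,30)→(15.5,37.5)  cross = 16.5·37.5 − 15.5·30 = 153.7500; (r_i+r_j)·cross = 32·153.7500 = 4920.0000
edge 3: (15.5,37.5)→(12.5,38)  cross = 15.5·38 − 12.5·37.5 = 120.2500; (r_i+r_j)·cross = 28·120.2500 = 3367.0000
edge 4: (12.5,38)→(5,35)  cross = 12.5·35 − 5·38 = 247.5000; (r_i+r_j)·cross = 17.5·247.5000 = 4331.2500
edge 5: (5,35)→(1.5,15.5)  cross = 5·15.5 − 1.5·35 = 25.0000; (r_i+r_j)·cross = 6.5·25.0000 = 162.5000
edge 6: (1.5,15.5)→(1.5,12.5)  cross = 1.5·12.5 − 1.5·15.5 = -4.5000; (r_i+r_j)·cross = 3·-4.5000 = -13.5000
Σcross = 710.7500 → A = |Σcross|/2 = 355.3750 mm²
Σ(r_i+r_j)·cross = 20259.7500 → first moment M = |Σ|/6 = 3376.6250
R_c = M/A = 3376.6250/355.3750 = 9.5016 mm
θ = 348° = 6.073746 rad
V = θ·R_c·A = 6.073746·9.5016·355.3750 = 20508.762 mm³

Volume = 20508.762 mm³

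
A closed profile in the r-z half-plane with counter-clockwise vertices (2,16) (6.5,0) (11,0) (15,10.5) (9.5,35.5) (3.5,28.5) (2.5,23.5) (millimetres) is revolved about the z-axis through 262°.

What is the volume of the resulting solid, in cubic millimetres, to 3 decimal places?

Profile (r,z), 7 vertices: (2,16) (6.5,0) (11,0) (15,10.5) (9.5,35.5) (3.5,28.5) (2.5,23.5)
edge 0: (2,16)→(6.5,0)  cross = 2·0 − 6.5·16 = -104.0000; (r_i+r_j)·cross = 8.5·-104.0000 = -884.0000
edge 1: (6.5,0)→(11,0)  cross = 6.5·0 − 11·0 = 0.0000; (r_i+r_j)·cross = 17.5·0.0000 = 0.0000
edge 2: (11,0)→(15,10.5)  cross = 11·10.5 − 15·0 = 115.5000; (r_i+r_j)·cross = 26·115.5000 = 3003.0000
edge 3: (15,10.5)→(9.5,35.5)  cross = 15·35.5 − 9.5·10.5 = 432.7500; (r_i+r_j)·cross = 24.5·432.7500 = 10602.3750
edge 4: (9.5,35.5)→(3.5,28.5)  cross = 9.5·28.5 − 3.5·35.5 = 146.5000; (r_i+r_j)·cross = 13·146.5000 = 1904.5000
edge 5: (3.5,28.5)→(2.5,23.5)  cross = 3.5·23.5 − 2.5·28.5 = 11.0000; (r_i+r_j)·cross = 6·11.0000 = 66.0000
edge 6: (2.5,23.5)→(2,16)  cross = 2.5·16 − 2·23.5 = -7.0000; (r_i+r_j)·cross = 4.5·-7.0000 = -31.5000
Σcross = 594.7500 → A = |Σcross|/2 = 297.3750 mm²
Σ(r_i+r_j)·cross = 14660.3750 → first moment M = |Σ|/6 = 2443.3958
R_c = M/A = 2443.3958/297.3750 = 8.2165 mm
θ = 262° = 4.572763 rad
V = θ·R_c·A = 4.572763·8.2165·297.3750 = 11173.069 mm³

Volume = 11173.069 mm³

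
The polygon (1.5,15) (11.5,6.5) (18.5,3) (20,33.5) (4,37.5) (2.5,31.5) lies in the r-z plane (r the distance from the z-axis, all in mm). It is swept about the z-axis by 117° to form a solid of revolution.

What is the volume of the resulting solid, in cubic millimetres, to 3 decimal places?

Volume = 10828.487 mm³

Profile (r,z), 6 vertices: (1.5,15) (11.5,6.5) (18.5,3) (20,33.5) (4,37.5) (2.5,31.5)
edge 0: (1.5,15)→(11.5,6.5)  cross = 1.5·6.5 − 11.5·15 = -162.7500; (r_i+r_j)·cross = 13·-162.7500 = -2115.7500
edge 1: (11.5,6.5)→(18.5,3)  cross = 11.5·3 − 18.5·6.5 = -85.7500; (r_i+r_j)·cross = 30·-85.7500 = -2572.5000
edge 2: (18.5,3)→(20,33.5)  cross = 18.5·33.5 − 20·3 = 559.7500; (r_i+r_j)·cross = 38.5·559.7500 = 21550.3750
edge 3: (20,33.5)→(4,37.5)  cross = 20·37.5 − 4·33.5 = 616.0000; (r_i+r_j)·cross = 24·616.0000 = 14784.0000
edge 4: (4,37.5)→(2.5,31.5)  cross = 4·31.5 − 2.5·37.5 = 32.2500; (r_i+r_j)·cross = 6.5·32.2500 = 209.6250
edge 5: (2.5,31.5)→(1.5,15)  cross = 2.5·15 − 1.5·31.5 = -9.7500; (r_i+r_j)·cross = 4·-9.7500 = -39.0000
Σcross = 949.7500 → A = |Σcross|/2 = 474.8750 mm²
Σ(r_i+r_j)·cross = 31816.7500 → first moment M = |Σ|/6 = 5302.7917
R_c = M/A = 5302.7917/474.8750 = 11.1667 mm
θ = 117° = 2.042035 rad
V = θ·R_c·A = 2.042035·11.1667·474.8750 = 10828.487 mm³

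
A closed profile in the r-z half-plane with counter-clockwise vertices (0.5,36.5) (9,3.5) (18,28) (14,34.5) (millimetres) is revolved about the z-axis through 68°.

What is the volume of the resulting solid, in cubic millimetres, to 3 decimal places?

Profile (r,z), 4 vertices: (0.5,36.5) (9,3.5) (18,28) (14,34.5)
edge 0: (0.5,36.5)→(9,3.5)  cross = 0.5·3.5 − 9·36.5 = -326.7500; (r_i+r_j)·cross = 9.5·-326.7500 = -3104.1250
edge 1: (9,3.5)→(18,28)  cross = 9·28 − 18·3.5 = 189.0000; (r_i+r_j)·cross = 27·189.0000 = 5103.0000
edge 2: (18,28)→(14,34.5)  cross = 18·34.5 − 14·28 = 229.0000; (r_i+r_j)·cross = 32·229.0000 = 7328.0000
edge 3: (14,34.5)→(0.5,36.5)  cross = 14·36.5 − 0.5·34.5 = 493.7500; (r_i+r_j)·cross = 14.5·493.7500 = 7159.3750
Σcross = 585.0000 → A = |Σcross|/2 = 292.5000 mm²
Σ(r_i+r_j)·cross = 16486.2500 → first moment M = |Σ|/6 = 2747.7083
R_c = M/A = 2747.7083/292.5000 = 9.3939 mm
θ = 68° = 1.186824 rad
V = θ·R_c·A = 1.186824·9.3939·292.5000 = 3261.046 mm³

Volume = 3261.046 mm³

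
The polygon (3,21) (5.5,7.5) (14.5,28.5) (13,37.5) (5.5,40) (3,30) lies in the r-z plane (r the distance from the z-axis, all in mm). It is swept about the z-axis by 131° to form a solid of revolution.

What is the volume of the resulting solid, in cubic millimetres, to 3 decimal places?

Profile (r,z), 6 vertices: (3,21) (5.5,7.5) (14.5,28.5) (13,37.5) (5.5,40) (3,30)
edge 0: (3,21)→(5.5,7.5)  cross = 3·7.5 − 5.5·21 = -93.0000; (r_i+r_j)·cross = 8.5·-93.0000 = -790.5000
edge 1: (5.5,7.5)→(14.5,28.5)  cross = 5.5·28.5 − 14.5·7.5 = 48.0000; (r_i+r_j)·cross = 20·48.0000 = 960.0000
edge 2: (14.5,28.5)→(13,37.5)  cross = 14.5·37.5 − 13·28.5 = 173.2500; (r_i+r_j)·cross = 27.5·173.2500 = 4764.3750
edge 3: (13,37.5)→(5.5,40)  cross = 13·40 − 5.5·37.5 = 313.7500; (r_i+r_j)·cross = 18.5·313.7500 = 5804.3750
edge 4: (5.5,40)→(3,30)  cross = 5.5·30 − 3·40 = 45.0000; (r_i+r_j)·cross = 8.5·45.0000 = 382.5000
edge 5: (3,30)→(3,21)  cross = 3·21 − 3·30 = -27.0000; (r_i+r_j)·cross = 6·-27.0000 = -162.0000
Σcross = 460.0000 → A = |Σcross|/2 = 230.0000 mm²
Σ(r_i+r_j)·cross = 10958.7500 → first moment M = |Σ|/6 = 1826.4583
R_c = M/A = 1826.4583/230.0000 = 7.9411 mm
θ = 131° = 2.286381 rad
V = θ·R_c·A = 2.286381·7.9411·230.0000 = 4175.980 mm³

Volume = 4175.980 mm³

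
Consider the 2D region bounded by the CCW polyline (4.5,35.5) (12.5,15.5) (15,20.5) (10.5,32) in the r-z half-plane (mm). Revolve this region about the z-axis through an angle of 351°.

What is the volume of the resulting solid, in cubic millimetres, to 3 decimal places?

Profile (r,z), 4 vertices: (4.5,35.5) (12.5,15.5) (15,20.5) (10.5,32)
edge 0: (4.5,35.5)→(12.5,15.5)  cross = 4.5·15.5 − 12.5·35.5 = -374.0000; (r_i+r_j)·cross = 17·-374.0000 = -6358.0000
edge 1: (12.5,15.5)→(15,20.5)  cross = 12.5·20.5 − 15·15.5 = 23.7500; (r_i+r_j)·cross = 27.5·23.7500 = 653.1250
edge 2: (15,20.5)→(10.5,32)  cross = 15·32 − 10.5·20.5 = 264.7500; (r_i+r_j)·cross = 25.5·264.7500 = 6751.1250
edge 3: (10.5,32)→(4.5,35.5)  cross = 10.5·35.5 − 4.5·32 = 228.7500; (r_i+r_j)·cross = 15·228.7500 = 3431.2500
Σcross = 143.2500 → A = |Σcross|/2 = 71.6250 mm²
Σ(r_i+r_j)·cross = 4477.5000 → first moment M = |Σ|/6 = 746.2500
R_c = M/A = 746.2500/71.6250 = 10.4188 mm
θ = 351° = 6.126106 rad
V = θ·R_c·A = 6.126106·10.4188·71.6250 = 4571.606 mm³

Volume = 4571.606 mm³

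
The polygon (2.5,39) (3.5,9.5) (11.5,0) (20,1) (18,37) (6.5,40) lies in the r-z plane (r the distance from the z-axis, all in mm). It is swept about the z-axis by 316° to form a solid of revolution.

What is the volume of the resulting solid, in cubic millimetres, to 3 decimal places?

Profile (r,z), 6 vertices: (2.5,39) (3.5,9.5) (11.5,0) (20,1) (18,37) (6.5,40)
edge 0: (2.5,39)→(3.5,9.5)  cross = 2.5·9.5 − 3.5·39 = -112.7500; (r_i+r_j)·cross = 6·-112.7500 = -676.5000
edge 1: (3.5,9.5)→(11.5,0)  cross = 3.5·0 − 11.5·9.5 = -109.2500; (r_i+r_j)·cross = 15·-109.2500 = -1638.7500
edge 2: (11.5,0)→(20,1)  cross = 11.5·1 − 20·0 = 11.5000; (r_i+r_j)·cross = 31.5·11.5000 = 362.2500
edge 3: (20,1)→(18,37)  cross = 20·37 − 18·1 = 722.0000; (r_i+r_j)·cross = 38·722.0000 = 27436.0000
edge 4: (18,37)→(6.5,40)  cross = 18·40 − 6.5·37 = 479.5000; (r_i+r_j)·cross = 24.5·479.5000 = 11747.7500
edge 5: (6.5,40)→(2.5,39)  cross = 6.5·39 − 2.5·40 = 153.5000; (r_i+r_j)·cross = 9·153.5000 = 1381.5000
Σcross = 1144.5000 → A = |Σcross|/2 = 572.2500 mm²
Σ(r_i+r_j)·cross = 38612.2500 → first moment M = |Σ|/6 = 6435.3750
R_c = M/A = 6435.3750/572.2500 = 11.2457 mm
θ = 316° = 5.515240 rad
V = θ·R_c·A = 5.515240·11.2457·572.2500 = 35492.640 mm³

Volume = 35492.640 mm³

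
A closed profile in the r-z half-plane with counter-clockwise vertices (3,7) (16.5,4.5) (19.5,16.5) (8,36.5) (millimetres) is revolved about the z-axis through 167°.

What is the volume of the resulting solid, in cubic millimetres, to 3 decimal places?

Volume = 9719.370 mm³

Profile (r,z), 4 vertices: (3,7) (16.5,4.5) (19.5,16.5) (8,36.5)
edge 0: (3,7)→(16.5,4.5)  cross = 3·4.5 − 16.5·7 = -102.0000; (r_i+r_j)·cross = 19.5·-102.0000 = -1989.0000
edge 1: (16.5,4.5)→(19.5,16.5)  cross = 16.5·16.5 − 19.5·4.5 = 184.5000; (r_i+r_j)·cross = 36·184.5000 = 6642.0000
edge 2: (19.5,16.5)→(8,36.5)  cross = 19.5·36.5 − 8·16.5 = 579.7500; (r_i+r_j)·cross = 27.5·579.7500 = 15943.1250
edge 3: (8,36.5)→(3,7)  cross = 8·7 − 3·36.5 = -53.5000; (r_i+r_j)·cross = 11·-53.5000 = -588.5000
Σcross = 608.7500 → A = |Σcross|/2 = 304.3750 mm²
Σ(r_i+r_j)·cross = 20007.6250 → first moment M = |Σ|/6 = 3334.6042
R_c = M/A = 3334.6042/304.3750 = 10.9556 mm
θ = 167° = 2.914700 rad
V = θ·R_c·A = 2.914700·10.9556·304.3750 = 9719.370 mm³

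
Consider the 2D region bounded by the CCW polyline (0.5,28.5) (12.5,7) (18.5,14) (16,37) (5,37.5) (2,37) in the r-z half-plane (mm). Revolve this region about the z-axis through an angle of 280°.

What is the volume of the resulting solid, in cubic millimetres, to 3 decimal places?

Volume = 18157.562 mm³

Profile (r,z), 6 vertices: (0.5,28.5) (12.5,7) (18.5,14) (16,37) (5,37.5) (2,37)
edge 0: (0.5,28.5)→(12.5,7)  cross = 0.5·7 − 12.5·28.5 = -352.7500; (r_i+r_j)·cross = 13·-352.7500 = -4585.7500
edge 1: (12.5,7)→(18.5,14)  cross = 12.5·14 − 18.5·7 = 45.5000; (r_i+r_j)·cross = 31·45.5000 = 1410.5000
edge 2: (18.5,14)→(16,37)  cross = 18.5·37 − 16·14 = 460.5000; (r_i+r_j)·cross = 34.5·460.5000 = 15887.2500
edge 3: (16,37)→(5,37.5)  cross = 16·37.5 − 5·37 = 415.0000; (r_i+r_j)·cross = 21·415.0000 = 8715.0000
edge 4: (5,37.5)→(2,37)  cross = 5·37 − 2·37.5 = 110.0000; (r_i+r_j)·cross = 7·110.0000 = 770.0000
edge 5: (2,37)→(0.5,28.5)  cross = 2·28.5 − 0.5·37 = 38.5000; (r_i+r_j)·cross = 2.5·38.5000 = 96.2500
Σcross = 716.7500 → A = |Σcross|/2 = 358.3750 mm²
Σ(r_i+r_j)·cross = 22293.2500 → first moment M = |Σ|/6 = 3715.5417
R_c = M/A = 3715.5417/358.3750 = 10.3677 mm
θ = 280° = 4.886922 rad
V = θ·R_c·A = 4.886922·10.3677·358.3750 = 18157.562 mm³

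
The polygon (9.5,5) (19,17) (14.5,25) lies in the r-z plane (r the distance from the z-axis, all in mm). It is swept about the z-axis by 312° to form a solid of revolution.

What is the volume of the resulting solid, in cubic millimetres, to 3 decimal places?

Volume = 5073.323 mm³

Profile (r,z), 3 vertices: (9.5,5) (19,17) (14.5,25)
edge 0: (9.5,5)→(19,17)  cross = 9.5·17 − 19·5 = 66.5000; (r_i+r_j)·cross = 28.5·66.5000 = 1895.2500
edge 1: (19,17)→(14.5,25)  cross = 19·25 − 14.5·17 = 228.5000; (r_i+r_j)·cross = 33.5·228.5000 = 7654.7500
edge 2: (14.5,25)→(9.5,5)  cross = 14.5·5 − 9.5·25 = -165.0000; (r_i+r_j)·cross = 24·-165.0000 = -3960.0000
Σcross = 130.0000 → A = |Σcross|/2 = 65.0000 mm²
Σ(r_i+r_j)·cross = 5590.0000 → first moment M = |Σ|/6 = 931.6667
R_c = M/A = 931.6667/65.0000 = 14.3333 mm
θ = 312° = 5.445427 rad
V = θ·R_c·A = 5.445427·14.3333·65.0000 = 5073.323 mm³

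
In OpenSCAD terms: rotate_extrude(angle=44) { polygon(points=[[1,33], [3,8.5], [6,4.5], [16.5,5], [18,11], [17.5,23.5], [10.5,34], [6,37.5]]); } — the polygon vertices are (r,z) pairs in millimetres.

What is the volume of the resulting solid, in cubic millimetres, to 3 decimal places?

Volume = 3026.951 mm³

Profile (r,z), 8 vertices: (1,33) (3,8.5) (6,4.5) (16.5,5) (18,11) (17.5,23.5) (10.5,34) (6,37.5)
edge 0: (1,33)→(3,8.5)  cross = 1·8.5 − 3·33 = -90.5000; (r_i+r_j)·cross = 4·-90.5000 = -362.0000
edge 1: (3,8.5)→(6,4.5)  cross = 3·4.5 − 6·8.5 = -37.5000; (r_i+r_j)·cross = 9·-37.5000 = -337.5000
edge 2: (6,4.5)→(16.5,5)  cross = 6·5 − 16.5·4.5 = -44.2500; (r_i+r_j)·cross = 22.5·-44.2500 = -995.6250
edge 3: (16.5,5)→(18,11)  cross = 16.5·11 − 18·5 = 91.5000; (r_i+r_j)·cross = 34.5·91.5000 = 3156.7500
edge 4: (18,11)→(17.5,23.5)  cross = 18·23.5 − 17.5·11 = 230.5000; (r_i+r_j)·cross = 35.5·230.5000 = 8182.7500
edge 5: (17.5,23.5)→(10.5,34)  cross = 17.5·34 − 10.5·23.5 = 348.2500; (r_i+r_j)·cross = 28·348.2500 = 9751.0000
edge 6: (10.5,34)→(6,37.5)  cross = 10.5·37.5 − 6·34 = 189.7500; (r_i+r_j)·cross = 16.5·189.7500 = 3130.8750
edge 7: (6,37.5)→(1,33)  cross = 6·33 − 1·37.5 = 160.5000; (r_i+r_j)·cross = 7·160.5000 = 1123.5000
Σcross = 848.2500 → A = |Σcross|/2 = 424.1250 mm²
Σ(r_i+r_j)·cross = 23649.7500 → first moment M = |Σ|/6 = 3941.6250
R_c = M/A = 3941.6250/424.1250 = 9.2935 mm
θ = 44° = 0.767945 rad
V = θ·R_c·A = 0.767945·9.2935·424.1250 = 3026.951 mm³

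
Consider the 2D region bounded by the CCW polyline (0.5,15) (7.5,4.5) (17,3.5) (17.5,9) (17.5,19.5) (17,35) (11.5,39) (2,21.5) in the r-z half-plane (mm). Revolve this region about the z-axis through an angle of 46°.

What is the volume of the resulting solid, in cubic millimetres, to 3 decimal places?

Volume = 3604.167 mm³

Profile (r,z), 8 vertices: (0.5,15) (7.5,4.5) (17,3.5) (17.5,9) (17.5,19.5) (17,35) (11.5,39) (2,21.5)
edge 0: (0.5,15)→(7.5,4.5)  cross = 0.5·4.5 − 7.5·15 = -110.2500; (r_i+r_j)·cross = 8·-110.2500 = -882.0000
edge 1: (7.5,4.5)→(17,3.5)  cross = 7.5·3.5 − 17·4.5 = -50.2500; (r_i+r_j)·cross = 24.5·-50.2500 = -1231.1250
edge 2: (17,3.5)→(17.5,9)  cross = 17·9 − 17.5·3.5 = 91.7500; (r_i+r_j)·cross = 34.5·91.7500 = 3165.3750
edge 3: (17.5,9)→(17.5,19.5)  cross = 17.5·19.5 − 17.5·9 = 183.7500; (r_i+r_j)·cross = 35·183.7500 = 6431.2500
edge 4: (17.5,19.5)→(17,35)  cross = 17.5·35 − 17·19.5 = 281.0000; (r_i+r_j)·cross = 34.5·281.0000 = 9694.5000
edge 5: (17,35)→(11.5,39)  cross = 17·39 − 11.5·35 = 260.5000; (r_i+r_j)·cross = 28.5·260.5000 = 7424.2500
edge 6: (11.5,39)→(2,21.5)  cross = 11.5·21.5 − 2·39 = 169.2500; (r_i+r_j)·cross = 13.5·169.2500 = 2284.8750
edge 7: (2,21.5)→(0.5,15)  cross = 2·15 − 0.5·21.5 = 19.2500; (r_i+r_j)·cross = 2.5·19.2500 = 48.1250
Σcross = 845.0000 → A = |Σcross|/2 = 422.5000 mm²
Σ(r_i+r_j)·cross = 26935.2500 → first moment M = |Σ|/6 = 4489.2083
R_c = M/A = 4489.2083/422.5000 = 10.6253 mm
θ = 46° = 0.802851 rad
V = θ·R_c·A = 0.802851·10.6253·422.5000 = 3604.167 mm³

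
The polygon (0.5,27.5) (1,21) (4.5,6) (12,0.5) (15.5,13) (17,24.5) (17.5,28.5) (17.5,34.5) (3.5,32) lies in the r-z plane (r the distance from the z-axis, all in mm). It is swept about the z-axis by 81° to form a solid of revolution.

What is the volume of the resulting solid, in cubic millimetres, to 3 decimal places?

Volume = 5352.508 mm³

Profile (r,z), 9 vertices: (0.5,27.5) (1,21) (4.5,6) (12,0.5) (15.5,13) (17,24.5) (17.5,28.5) (17.5,34.5) (3.5,32)
edge 0: (0.5,27.5)→(1,21)  cross = 0.5·21 − 1·27.5 = -17.0000; (r_i+r_j)·cross = 1.5·-17.0000 = -25.5000
edge 1: (1,21)→(4.5,6)  cross = 1·6 − 4.5·21 = -88.5000; (r_i+r_j)·cross = 5.5·-88.5000 = -486.7500
edge 2: (4.5,6)→(12,0.5)  cross = 4.5·0.5 − 12·6 = -69.7500; (r_i+r_j)·cross = 16.5·-69.7500 = -1150.8750
edge 3: (12,0.5)→(15.5,13)  cross = 12·13 − 15.5·0.5 = 148.2500; (r_i+r_j)·cross = 27.5·148.2500 = 4076.8750
edge 4: (15.5,13)→(17,24.5)  cross = 15.5·24.5 − 17·13 = 158.7500; (r_i+r_j)·cross = 32.5·158.7500 = 5159.3750
edge 5: (17,24.5)→(17.5,28.5)  cross = 17·28.5 − 17.5·24.5 = 55.7500; (r_i+r_j)·cross = 34.5·55.7500 = 1923.3750
edge 6: (17.5,28.5)→(17.5,34.5)  cross = 17.5·34.5 − 17.5·28.5 = 105.0000; (r_i+r_j)·cross = 35·105.0000 = 3675.0000
edge 7: (17.5,34.5)→(3.5,32)  cross = 17.5·32 − 3.5·34.5 = 439.2500; (r_i+r_j)·cross = 21·439.2500 = 9224.2500
edge 8: (3.5,32)→(0.5,27.5)  cross = 3.5·27.5 − 0.5·32 = 80.2500; (r_i+r_j)·cross = 4·80.2500 = 321.0000
Σcross = 812.0000 → A = |Σcross|/2 = 406.0000 mm²
Σ(r_i+r_j)·cross = 22716.7500 → first moment M = |Σ|/6 = 3786.1250
R_c = M/A = 3786.1250/406.0000 = 9.3254 mm
θ = 81° = 1.413717 rad
V = θ·R_c·A = 1.413717·9.3254·406.0000 = 5352.508 mm³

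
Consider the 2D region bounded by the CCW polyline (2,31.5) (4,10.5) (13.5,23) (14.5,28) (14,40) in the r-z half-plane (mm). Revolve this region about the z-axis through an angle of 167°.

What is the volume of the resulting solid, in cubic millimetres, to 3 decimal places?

Profile (r,z), 5 vertices: (2,31.5) (4,10.5) (13.5,23) (14.5,28) (14,40)
edge 0: (2,31.5)→(4,10.5)  cross = 2·10.5 − 4·31.5 = -105.0000; (r_i+r_j)·cross = 6·-105.0000 = -630.0000
edge 1: (4,10.5)→(13.5,23)  cross = 4·23 − 13.5·10.5 = -49.7500; (r_i+r_j)·cross = 17.5·-49.7500 = -870.6250
edge 2: (13.5,23)→(14.5,28)  cross = 13.5·28 − 14.5·23 = 44.5000; (r_i+r_j)·cross = 28·44.5000 = 1246.0000
edge 3: (14.5,28)→(14,40)  cross = 14.5·40 − 14·28 = 188.0000; (r_i+r_j)·cross = 28.5·188.0000 = 5358.0000
edge 4: (14,40)→(2,31.5)  cross = 14·31.5 − 2·40 = 361.0000; (r_i+r_j)·cross = 16·361.0000 = 5776.0000
Σcross = 438.7500 → A = |Σcross|/2 = 219.3750 mm²
Σ(r_i+r_j)·cross = 10879.3750 → first moment M = |Σ|/6 = 1813.2292
R_c = M/A = 1813.2292/219.3750 = 8.2654 mm
θ = 167° = 2.914700 rad
V = θ·R_c·A = 2.914700·8.2654·219.3750 = 5285.019 mm³

Volume = 5285.019 mm³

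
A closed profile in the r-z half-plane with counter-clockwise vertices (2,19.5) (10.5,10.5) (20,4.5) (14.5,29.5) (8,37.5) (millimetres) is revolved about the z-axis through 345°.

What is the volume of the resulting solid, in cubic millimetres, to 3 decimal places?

Volume = 18643.716 mm³

Profile (r,z), 5 vertices: (2,19.5) (10.5,10.5) (20,4.5) (14.5,29.5) (8,37.5)
edge 0: (2,19.5)→(10.5,10.5)  cross = 2·10.5 − 10.5·19.5 = -183.7500; (r_i+r_j)·cross = 12.5·-183.7500 = -2296.8750
edge 1: (10.5,10.5)→(20,4.5)  cross = 10.5·4.5 − 20·10.5 = -162.7500; (r_i+r_j)·cross = 30.5·-162.7500 = -4963.8750
edge 2: (20,4.5)→(14.5,29.5)  cross = 20·29.5 − 14.5·4.5 = 524.7500; (r_i+r_j)·cross = 34.5·524.7500 = 18103.8750
edge 3: (14.5,29.5)→(8,37.5)  cross = 14.5·37.5 − 8·29.5 = 307.7500; (r_i+r_j)·cross = 22.5·307.7500 = 6924.3750
edge 4: (8,37.5)→(2,19.5)  cross = 8·19.5 − 2·37.5 = 81.0000; (r_i+r_j)·cross = 10·81.0000 = 810.0000
Σcross = 567.0000 → A = |Σcross|/2 = 283.5000 mm²
Σ(r_i+r_j)·cross = 18577.5000 → first moment M = |Σ|/6 = 3096.2500
R_c = M/A = 3096.2500/283.5000 = 10.9215 mm
θ = 345° = 6.021386 rad
V = θ·R_c·A = 6.021386·10.9215·283.5000 = 18643.716 mm³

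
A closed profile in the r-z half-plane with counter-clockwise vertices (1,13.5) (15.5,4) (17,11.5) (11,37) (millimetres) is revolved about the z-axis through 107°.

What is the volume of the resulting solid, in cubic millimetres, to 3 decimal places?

Profile (r,z), 4 vertices: (1,13.5) (15.5,4) (17,11.5) (11,37)
edge 0: (1,13.5)→(15.5,4)  cross = 1·4 − 15.5·13.5 = -205.2500; (r_i+r_j)·cross = 16.5·-205.2500 = -3386.6250
edge 1: (15.5,4)→(17,11.5)  cross = 15.5·11.5 − 17·4 = 110.2500; (r_i+r_j)·cross = 32.5·110.2500 = 3583.1250
edge 2: (17,11.5)→(11,37)  cross = 17·37 − 11·11.5 = 502.5000; (r_i+r_j)·cross = 28·502.5000 = 14070.0000
edge 3: (11,37)→(1,13.5)  cross = 11·13.5 − 1·37 = 111.5000; (r_i+r_j)·cross = 12·111.5000 = 1338.0000
Σcross = 519.0000 → A = |Σcross|/2 = 259.5000 mm²
Σ(r_i+r_j)·cross = 15604.5000 → first moment M = |Σ|/6 = 2600.7500
R_c = M/A = 2600.7500/259.5000 = 10.0222 mm
θ = 107° = 1.867502 rad
V = θ·R_c·A = 1.867502·10.0222·259.5000 = 4856.907 mm³

Volume = 4856.907 mm³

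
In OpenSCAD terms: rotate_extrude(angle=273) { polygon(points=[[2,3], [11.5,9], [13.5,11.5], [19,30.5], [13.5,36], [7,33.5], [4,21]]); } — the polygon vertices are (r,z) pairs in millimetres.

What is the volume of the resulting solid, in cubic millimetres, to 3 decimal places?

Volume = 15281.244 mm³

Profile (r,z), 7 vertices: (2,3) (11.5,9) (13.5,11.5) (19,30.5) (13.5,36) (7,33.5) (4,21)
edge 0: (2,3)→(11.5,9)  cross = 2·9 − 11.5·3 = -16.5000; (r_i+r_j)·cross = 13.5·-16.5000 = -222.7500
edge 1: (11.5,9)→(13.5,11.5)  cross = 11.5·11.5 − 13.5·9 = 10.7500; (r_i+r_j)·cross = 25·10.7500 = 268.7500
edge 2: (13.5,11.5)→(19,30.5)  cross = 13.5·30.5 − 19·11.5 = 193.2500; (r_i+r_j)·cross = 32.5·193.2500 = 6280.6250
edge 3: (19,30.5)→(13.5,36)  cross = 19·36 − 13.5·30.5 = 272.2500; (r_i+r_j)·cross = 32.5·272.2500 = 8848.1250
edge 4: (13.5,36)→(7,33.5)  cross = 13.5·33.5 − 7·36 = 200.2500; (r_i+r_j)·cross = 20.5·200.2500 = 4105.1250
edge 5: (7,33.5)→(4,21)  cross = 7·21 − 4·33.5 = 13.0000; (r_i+r_j)·cross = 11·13.0000 = 143.0000
edge 6: (4,21)→(2,3)  cross = 4·3 − 2·21 = -30.0000; (r_i+r_j)·cross = 6·-30.0000 = -180.0000
Σcross = 643.0000 → A = |Σcross|/2 = 321.5000 mm²
Σ(r_i+r_j)·cross = 19242.8750 → first moment M = |Σ|/6 = 3207.1458
R_c = M/A = 3207.1458/321.5000 = 9.9756 mm
θ = 273° = 4.764749 rad
V = θ·R_c·A = 4.764749·9.9756·321.5000 = 15281.244 mm³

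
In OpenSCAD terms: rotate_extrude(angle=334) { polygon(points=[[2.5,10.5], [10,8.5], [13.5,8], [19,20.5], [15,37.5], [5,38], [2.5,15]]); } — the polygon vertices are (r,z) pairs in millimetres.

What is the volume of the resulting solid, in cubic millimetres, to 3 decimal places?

Profile (r,z), 7 vertices: (2.5,10.5) (10,8.5) (13.5,8) (19,20.5) (15,37.5) (5,38) (2.5,15)
edge 0: (2.5,10.5)→(10,8.5)  cross = 2.5·8.5 − 10·10.5 = -83.7500; (r_i+r_j)·cross = 12.5·-83.7500 = -1046.8750
edge 1: (10,8.5)→(13.5,8)  cross = 10·8 − 13.5·8.5 = -34.7500; (r_i+r_j)·cross = 23.5·-34.7500 = -816.6250
edge 2: (13.5,8)→(19,20.5)  cross = 13.5·20.5 − 19·8 = 124.7500; (r_i+r_j)·cross = 32.5·124.7500 = 4054.3750
edge 3: (19,20.5)→(15,37.5)  cross = 19·37.5 − 15·20.5 = 405.0000; (r_i+r_j)·cross = 34·405.0000 = 13770.0000
edge 4: (15,37.5)→(5,38)  cross = 15·38 − 5·37.5 = 382.5000; (r_i+r_j)·cross = 20·382.5000 = 7650.0000
edge 5: (5,38)→(2.5,15)  cross = 5·15 − 2.5·38 = -20.0000; (r_i+r_j)·cross = 7.5·-20.0000 = -150.0000
edge 6: (2.5,15)→(2.5,10.5)  cross = 2.5·10.5 − 2.5·15 = -11.2500; (r_i+r_j)·cross = 5·-11.2500 = -56.2500
Σcross = 762.5000 → A = |Σcross|/2 = 381.2500 mm²
Σ(r_i+r_j)·cross = 23404.6250 → first moment M = |Σ|/6 = 3900.7708
R_c = M/A = 3900.7708/381.2500 = 10.2315 mm
θ = 334° = 5.829400 rad
V = θ·R_c·A = 5.829400·10.2315·381.2500 = 22739.152 mm³

Volume = 22739.152 mm³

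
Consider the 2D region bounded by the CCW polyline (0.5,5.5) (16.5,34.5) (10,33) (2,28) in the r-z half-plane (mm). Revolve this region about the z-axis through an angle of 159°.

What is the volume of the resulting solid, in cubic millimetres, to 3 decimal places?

Profile (r,z), 4 vertices: (0.5,5.5) (16.5,34.5) (10,33) (2,28)
edge 0: (0.5,5.5)→(16.5,34.5)  cross = 0.5·34.5 − 16.5·5.5 = -73.5000; (r_i+r_j)·cross = 17·-73.5000 = -1249.5000
edge 1: (16.5,34.5)→(10,33)  cross = 16.5·33 − 10·34.5 = 199.5000; (r_i+r_j)·cross = 26.5·199.5000 = 5286.7500
edge 2: (10,33)→(2,28)  cross = 10·28 − 2·33 = 214.0000; (r_i+r_j)·cross = 12·214.0000 = 2568.0000
edge 3: (2,28)→(0.5,5.5)  cross = 2·5.5 − 0.5·28 = -3.0000; (r_i+r_j)·cross = 2.5·-3.0000 = -7.5000
Σcross = 337.0000 → A = |Σcross|/2 = 168.5000 mm²
Σ(r_i+r_j)·cross = 6597.7500 → first moment M = |Σ|/6 = 1099.6250
R_c = M/A = 1099.6250/168.5000 = 6.5260 mm
θ = 159° = 2.775074 rad
V = θ·R_c·A = 2.775074·6.5260·168.5000 = 3051.540 mm³

Volume = 3051.540 mm³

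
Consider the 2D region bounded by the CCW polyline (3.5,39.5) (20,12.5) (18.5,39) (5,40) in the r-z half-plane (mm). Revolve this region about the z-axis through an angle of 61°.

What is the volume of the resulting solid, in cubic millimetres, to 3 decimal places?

Volume = 2996.327 mm³

Profile (r,z), 4 vertices: (3.5,39.5) (20,12.5) (18.5,39) (5,40)
edge 0: (3.5,39.5)→(20,12.5)  cross = 3.5·12.5 − 20·39.5 = -746.2500; (r_i+r_j)·cross = 23.5·-746.2500 = -17536.8750
edge 1: (20,12.5)→(18.5,39)  cross = 20·39 − 18.5·12.5 = 548.7500; (r_i+r_j)·cross = 38.5·548.7500 = 21126.8750
edge 2: (18.5,39)→(5,40)  cross = 18.5·40 − 5·39 = 545.0000; (r_i+r_j)·cross = 23.5·545.0000 = 12807.5000
edge 3: (5,40)→(3.5,39.5)  cross = 5·39.5 − 3.5·40 = 57.5000; (r_i+r_j)·cross = 8.5·57.5000 = 488.7500
Σcross = 405.0000 → A = |Σcross|/2 = 202.5000 mm²
Σ(r_i+r_j)·cross = 16886.2500 → first moment M = |Σ|/6 = 2814.3750
R_c = M/A = 2814.3750/202.5000 = 13.8981 mm
θ = 61° = 1.064651 rad
V = θ·R_c·A = 1.064651·13.8981·202.5000 = 2996.327 mm³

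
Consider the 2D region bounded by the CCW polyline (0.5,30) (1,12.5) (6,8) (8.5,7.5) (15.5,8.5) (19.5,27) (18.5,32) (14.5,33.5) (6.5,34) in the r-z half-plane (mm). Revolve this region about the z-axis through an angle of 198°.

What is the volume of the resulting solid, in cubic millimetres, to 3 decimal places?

Profile (r,z), 9 vertices: (0.5,30) (1,12.5) (6,8) (8.5,7.5) (15.5,8.5) (19.5,27) (18.5,32) (14.5,33.5) (6.5,34)
edge 0: (0.5,30)→(1,12.5)  cross = 0.5·12.5 − 1·30 = -23.7500; (r_i+r_j)·cross = 1.5·-23.7500 = -35.6250
edge 1: (1,12.5)→(6,8)  cross = 1·8 − 6·12.5 = -67.0000; (r_i+r_j)·cross = 7·-67.0000 = -469.0000
edge 2: (6,8)→(8.5,7.5)  cross = 6·7.5 − 8.5·8 = -23.0000; (r_i+r_j)·cross = 14.5·-23.0000 = -333.5000
edge 3: (8.5,7.5)→(15.5,8.5)  cross = 8.5·8.5 − 15.5·7.5 = -44.0000; (r_i+r_j)·cross = 24·-44.0000 = -1056.0000
edge 4: (15.5,8.5)→(19.5,27)  cross = 15.5·27 − 19.5·8.5 = 252.7500; (r_i+r_j)·cross = 35·252.7500 = 8846.2500
edge 5: (19.5,27)→(18.5,32)  cross = 19.5·32 − 18.5·27 = 124.5000; (r_i+r_j)·cross = 38·124.5000 = 4731.0000
edge 6: (18.5,32)→(14.5,33.5)  cross = 18.5·33.5 − 14.5·32 = 155.7500; (r_i+r_j)·cross = 33·155.7500 = 5139.7500
edge 7: (14.5,33.5)→(6.5,34)  cross = 14.5·34 − 6.5·33.5 = 275.2500; (r_i+r_j)·cross = 21·275.2500 = 5780.2500
edge 8: (6.5,34)→(0.5,30)  cross = 6.5·30 − 0.5·34 = 178.0000; (r_i+r_j)·cross = 7·178.0000 = 1246.0000
Σcross = 828.5000 → A = |Σcross|/2 = 414.2500 mm²
Σ(r_i+r_j)·cross = 23849.1250 → first moment M = |Σ|/6 = 3974.8542
R_c = M/A = 3974.8542/414.2500 = 9.5953 mm
θ = 198° = 3.455752 rad
V = θ·R_c·A = 3.455752·9.5953·414.2500 = 13736.110 mm³

Volume = 13736.110 mm³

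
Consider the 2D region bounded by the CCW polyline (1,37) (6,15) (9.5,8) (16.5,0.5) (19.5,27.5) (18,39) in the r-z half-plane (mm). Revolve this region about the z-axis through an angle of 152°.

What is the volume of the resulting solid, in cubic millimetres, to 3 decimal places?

Volume = 13985.649 mm³

Profile (r,z), 6 vertices: (1,37) (6,15) (9.5,8) (16.5,0.5) (19.5,27.5) (18,39)
edge 0: (1,37)→(6,15)  cross = 1·15 − 6·37 = -207.0000; (r_i+r_j)·cross = 7·-207.0000 = -1449.0000
edge 1: (6,15)→(9.5,8)  cross = 6·8 − 9.5·15 = -94.5000; (r_i+r_j)·cross = 15.5·-94.5000 = -1464.7500
edge 2: (9.5,8)→(16.5,0.5)  cross = 9.5·0.5 − 16.5·8 = -127.2500; (r_i+r_j)·cross = 26·-127.2500 = -3308.5000
edge 3: (16.5,0.5)→(19.5,27.5)  cross = 16.5·27.5 − 19.5·0.5 = 444.0000; (r_i+r_j)·cross = 36·444.0000 = 15984.0000
edge 4: (19.5,27.5)→(18,39)  cross = 19.5·39 − 18·27.5 = 265.5000; (r_i+r_j)·cross = 37.5·265.5000 = 9956.2500
edge 5: (18,39)→(1,37)  cross = 18·37 − 1·39 = 627.0000; (r_i+r_j)·cross = 19·627.0000 = 11913.0000
Σcross = 907.7500 → A = |Σcross|/2 = 453.8750 mm²
Σ(r_i+r_j)·cross = 31631.0000 → first moment M = |Σ|/6 = 5271.8333
R_c = M/A = 5271.8333/453.8750 = 11.6152 mm
θ = 152° = 2.652900 rad
V = θ·R_c·A = 2.652900·11.6152·453.8750 = 13985.649 mm³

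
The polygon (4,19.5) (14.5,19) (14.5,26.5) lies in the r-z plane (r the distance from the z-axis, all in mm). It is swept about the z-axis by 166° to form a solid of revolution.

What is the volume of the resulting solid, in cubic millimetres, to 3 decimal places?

Volume = 1254.870 mm³

Profile (r,z), 3 vertices: (4,19.5) (14.5,19) (14.5,26.5)
edge 0: (4,19.5)→(14.5,19)  cross = 4·19 − 14.5·19.5 = -206.7500; (r_i+r_j)·cross = 18.5·-206.7500 = -3824.8750
edge 1: (14.5,19)→(14.5,26.5)  cross = 14.5·26.5 − 14.5·19 = 108.7500; (r_i+r_j)·cross = 29·108.7500 = 3153.7500
edge 2: (14.5,26.5)→(4,19.5)  cross = 14.5·19.5 − 4·26.5 = 176.7500; (r_i+r_j)·cross = 18.5·176.7500 = 3269.8750
Σcross = 78.7500 → A = |Σcross|/2 = 39.3750 mm²
Σ(r_i+r_j)·cross = 2598.7500 → first moment M = |Σ|/6 = 433.1250
R_c = M/A = 433.1250/39.3750 = 11.0000 mm
θ = 166° = 2.897247 rad
V = θ·R_c·A = 2.897247·11.0000·39.3750 = 1254.870 mm³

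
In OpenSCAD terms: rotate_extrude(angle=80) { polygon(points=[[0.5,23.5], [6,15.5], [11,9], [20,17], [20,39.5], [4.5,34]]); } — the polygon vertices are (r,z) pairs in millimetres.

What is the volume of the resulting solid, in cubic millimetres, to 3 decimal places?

Volume = 6543.647 mm³

Profile (r,z), 6 vertices: (0.5,23.5) (6,15.5) (11,9) (20,17) (20,39.5) (4.5,34)
edge 0: (0.5,23.5)→(6,15.5)  cross = 0.5·15.5 − 6·23.5 = -133.2500; (r_i+r_j)·cross = 6.5·-133.2500 = -866.1250
edge 1: (6,15.5)→(11,9)  cross = 6·9 − 11·15.5 = -116.5000; (r_i+r_j)·cross = 17·-116.5000 = -1980.5000
edge 2: (11,9)→(20,17)  cross = 11·17 − 20·9 = 7.0000; (r_i+r_j)·cross = 31·7.0000 = 217.0000
edge 3: (20,17)→(20,39.5)  cross = 20·39.5 − 20·17 = 450.0000; (r_i+r_j)·cross = 40·450.0000 = 18000.0000
edge 4: (20,39.5)→(4.5,34)  cross = 20·34 − 4.5·39.5 = 502.2500; (r_i+r_j)·cross = 24.5·502.2500 = 12305.1250
edge 5: (4.5,34)→(0.5,23.5)  cross = 4.5·23.5 − 0.5·34 = 88.7500; (r_i+r_j)·cross = 5·88.7500 = 443.7500
Σcross = 798.2500 → A = |Σcross|/2 = 399.1250 mm²
Σ(r_i+r_j)·cross = 28119.2500 → first moment M = |Σ|/6 = 4686.5417
R_c = M/A = 4686.5417/399.1250 = 11.7420 mm
θ = 80° = 1.396263 rad
V = θ·R_c·A = 1.396263·11.7420·399.1250 = 6543.647 mm³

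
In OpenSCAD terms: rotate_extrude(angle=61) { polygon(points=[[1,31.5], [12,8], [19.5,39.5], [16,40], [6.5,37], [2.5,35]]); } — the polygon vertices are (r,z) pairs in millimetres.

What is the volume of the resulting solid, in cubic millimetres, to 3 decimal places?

Volume = 3424.472 mm³

Profile (r,z), 6 vertices: (1,31.5) (12,8) (19.5,39.5) (16,40) (6.5,37) (2.5,35)
edge 0: (1,31.5)→(12,8)  cross = 1·8 − 12·31.5 = -370.0000; (r_i+r_j)·cross = 13·-370.0000 = -4810.0000
edge 1: (12,8)→(19.5,39.5)  cross = 12·39.5 − 19.5·8 = 318.0000; (r_i+r_j)·cross = 31.5·318.0000 = 10017.0000
edge 2: (19.5,39.5)→(16,40)  cross = 19.5·40 − 16·39.5 = 148.0000; (r_i+r_j)·cross = 35.5·148.0000 = 5254.0000
edge 3: (16,40)→(6.5,37)  cross = 16·37 − 6.5·40 = 332.0000; (r_i+r_j)·cross = 22.5·332.0000 = 7470.0000
edge 4: (6.5,37)→(2.5,35)  cross = 6.5·35 − 2.5·37 = 135.0000; (r_i+r_j)·cross = 9·135.0000 = 1215.0000
edge 5: (2.5,35)→(1,31.5)  cross = 2.5·31.5 − 1·35 = 43.7500; (r_i+r_j)·cross = 3.5·43.7500 = 153.1250
Σcross = 606.7500 → A = |Σcross|/2 = 303.3750 mm²
Σ(r_i+r_j)·cross = 19299.1250 → first moment M = |Σ|/6 = 3216.5208
R_c = M/A = 3216.5208/303.3750 = 10.6025 mm
θ = 61° = 1.064651 rad
V = θ·R_c·A = 1.064651·10.6025·303.3750 = 3424.472 mm³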